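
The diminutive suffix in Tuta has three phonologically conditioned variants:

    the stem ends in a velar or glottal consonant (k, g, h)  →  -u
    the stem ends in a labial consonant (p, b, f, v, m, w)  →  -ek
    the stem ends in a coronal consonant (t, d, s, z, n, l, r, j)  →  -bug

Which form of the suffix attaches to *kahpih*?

-u

*kahpih* — final consonant /h/ (velar/glottal) → -u.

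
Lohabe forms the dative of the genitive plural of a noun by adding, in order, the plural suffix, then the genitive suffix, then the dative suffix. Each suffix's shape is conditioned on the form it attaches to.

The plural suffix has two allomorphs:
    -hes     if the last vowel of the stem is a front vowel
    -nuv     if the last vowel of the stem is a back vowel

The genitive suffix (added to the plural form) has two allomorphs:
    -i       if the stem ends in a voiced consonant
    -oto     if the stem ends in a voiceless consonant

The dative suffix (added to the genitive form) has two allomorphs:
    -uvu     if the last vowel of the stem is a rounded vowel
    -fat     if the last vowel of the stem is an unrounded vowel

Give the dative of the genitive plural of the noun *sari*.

Since the last vowel of *sari* is /i/ (a front vowel), it takes -hes, giving *sarihes*.
The plural form *sarihes*: final consonant = /s/, voiceless → -oto → *sarihesoto*.
The genitive form *sarihesoto* — last vowel /o/ (a rounded vowel) → -uvu → *sarihesotouvu*.

sarihesotouvu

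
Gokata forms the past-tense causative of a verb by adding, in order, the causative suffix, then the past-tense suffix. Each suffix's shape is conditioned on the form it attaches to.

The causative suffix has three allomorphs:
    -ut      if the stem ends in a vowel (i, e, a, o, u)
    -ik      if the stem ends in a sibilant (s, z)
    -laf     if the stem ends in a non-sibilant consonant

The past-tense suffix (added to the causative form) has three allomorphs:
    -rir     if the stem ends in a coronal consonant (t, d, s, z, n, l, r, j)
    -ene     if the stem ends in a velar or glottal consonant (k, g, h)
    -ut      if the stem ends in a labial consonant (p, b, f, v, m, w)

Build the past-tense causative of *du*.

duutrir

*du*: final sound = /u/, a vowel → -ut → *duut*.
The causative form *duut*: final consonant = /t/, coronal → -rir → *duutrir*.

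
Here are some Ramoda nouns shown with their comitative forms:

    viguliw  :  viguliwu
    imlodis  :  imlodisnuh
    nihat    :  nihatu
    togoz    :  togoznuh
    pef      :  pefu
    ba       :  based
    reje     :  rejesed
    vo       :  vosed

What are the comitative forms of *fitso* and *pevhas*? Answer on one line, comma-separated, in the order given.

The pattern is sibilance of the final sound: -nuh when the stem ends in a sibilant (*imlodis*, *togoz*); -u when the stem ends in a non-sibilant consonant (*viguliw*, *nihat*, *pef*); -sed when the stem ends in a vowel (*ba*, *reje*, *vo*).
*fitso* — final sound /o/ (a vowel) → -sed → *fitsosed*.
*pevhas* — final sound /s/ (a sibilant) → -nuh → *pevhasnuh*.

fitsosed, pevhasnuh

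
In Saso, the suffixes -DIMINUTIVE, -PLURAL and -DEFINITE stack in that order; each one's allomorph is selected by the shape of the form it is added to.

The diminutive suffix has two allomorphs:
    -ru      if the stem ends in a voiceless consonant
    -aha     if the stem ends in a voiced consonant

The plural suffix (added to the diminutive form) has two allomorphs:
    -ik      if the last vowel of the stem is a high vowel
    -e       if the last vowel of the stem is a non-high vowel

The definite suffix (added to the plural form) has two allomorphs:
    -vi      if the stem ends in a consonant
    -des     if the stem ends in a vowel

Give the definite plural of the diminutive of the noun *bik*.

The final consonant of *bik* is /k/, which is voiceless, so the diminutive suffix is -ru, giving *bikru*.
The diminutive form *bikru* — last vowel /u/ (a high vowel) → -ik → *bikruik*.
Since the final sound of the plural form *bikruik* is /k/ (a consonant), it takes -vi, giving *bikruikvi*.

bikruikvi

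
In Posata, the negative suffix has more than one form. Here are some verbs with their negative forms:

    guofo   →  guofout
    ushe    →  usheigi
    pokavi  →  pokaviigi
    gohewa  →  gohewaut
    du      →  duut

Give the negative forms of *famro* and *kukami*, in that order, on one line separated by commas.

famrout, kukamiigi

The pattern is front/back vowel harmony: -igi when the last vowel of the stem is a front vowel (*ushe*, *pokavi*); -ut when the last vowel of the stem is a back vowel (*guofo*, *gohewa*, *du*).
*famro* — last vowel /o/ (a back vowel) → -ut → *famrout*.
*kukami*: last vowel = /i/, a front vowel → -igi → *kukamiigi*.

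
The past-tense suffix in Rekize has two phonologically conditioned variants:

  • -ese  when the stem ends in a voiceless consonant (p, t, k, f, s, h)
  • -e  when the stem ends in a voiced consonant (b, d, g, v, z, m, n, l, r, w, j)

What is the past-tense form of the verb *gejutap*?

The final consonant of *gejutap* is /p/, which is voiceless, so the suffix is -ese, giving *gejutapese*.

gejutapese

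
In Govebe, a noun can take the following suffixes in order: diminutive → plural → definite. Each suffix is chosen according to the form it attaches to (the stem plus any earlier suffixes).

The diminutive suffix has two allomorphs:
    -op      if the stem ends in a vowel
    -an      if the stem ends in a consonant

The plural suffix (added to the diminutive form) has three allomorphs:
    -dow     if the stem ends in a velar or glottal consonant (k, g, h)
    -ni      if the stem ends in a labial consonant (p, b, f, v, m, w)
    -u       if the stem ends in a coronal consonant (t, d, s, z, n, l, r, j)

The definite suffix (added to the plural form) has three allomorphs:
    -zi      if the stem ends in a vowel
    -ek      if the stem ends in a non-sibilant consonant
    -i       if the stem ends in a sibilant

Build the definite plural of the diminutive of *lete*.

leteopnizi

*lete*: final sound = /e/, a vowel → -op → *leteop*.
The diminutive form *leteop*: final consonant = /p/, labial → -ni → *leteopni*.
The plural form *leteopni*: final sound = /i/, a vowel → -zi → *leteopnizi*.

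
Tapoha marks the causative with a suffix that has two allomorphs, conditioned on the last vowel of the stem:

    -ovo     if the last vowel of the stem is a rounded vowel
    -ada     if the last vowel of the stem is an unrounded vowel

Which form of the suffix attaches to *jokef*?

Since the last vowel of *jokef* is /e/ (an unrounded vowel), it takes -ada.

-ada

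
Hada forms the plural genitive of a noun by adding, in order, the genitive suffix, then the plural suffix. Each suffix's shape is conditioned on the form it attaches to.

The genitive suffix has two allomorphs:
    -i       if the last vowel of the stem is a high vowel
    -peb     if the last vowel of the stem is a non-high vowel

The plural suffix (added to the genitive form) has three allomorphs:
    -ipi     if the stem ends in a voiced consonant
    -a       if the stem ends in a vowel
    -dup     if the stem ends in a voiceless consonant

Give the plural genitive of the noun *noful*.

nofulia

*noful* — last vowel /u/ (a high vowel) → -i → *nofuli*.
The genitive form *nofuli*: final sound = /i/, a vowel → -a → *nofulia*.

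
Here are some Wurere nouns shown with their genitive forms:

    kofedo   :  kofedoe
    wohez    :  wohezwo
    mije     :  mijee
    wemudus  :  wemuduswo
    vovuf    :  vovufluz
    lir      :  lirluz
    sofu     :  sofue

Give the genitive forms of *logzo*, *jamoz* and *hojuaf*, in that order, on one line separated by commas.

logzoe, jamozwo, hojuafluz

The pattern is sibilance of the final sound: -wo when the stem ends in a sibilant (*wohez*, *wemudus*); -luz when the stem ends in a non-sibilant consonant (*vovuf*, *lir*); -e when the stem ends in a vowel (*kofedo*, *mije*, *sofu*).
*logzo* — final sound /o/ (a vowel) → -e → *logzoe*.
The final sound of *jamoz* is /z/, which is a sibilant, so the suffix is -wo, giving *jamozwo*.
Since the final sound of *hojuaf* is /f/ (a non-sibilant consonant), it takes -luz, giving *hojuafluz*.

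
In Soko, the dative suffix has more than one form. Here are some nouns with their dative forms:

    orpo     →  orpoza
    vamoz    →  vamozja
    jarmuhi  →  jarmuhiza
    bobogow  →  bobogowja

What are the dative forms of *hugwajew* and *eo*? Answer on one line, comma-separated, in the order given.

The suffix is conditioned by the final sound: -ja when the stem ends in a consonant (*vamoz*, *bobogow*); -za when the stem ends in a vowel (*orpo*, *jarmuhi*).
The final sound of *hugwajew* is /w/, which is a consonant, so the suffix is -ja, giving *hugwajewja*.
Since the final sound of *eo* is /o/ (a vowel), it takes -za, giving *eoza*.

hugwajewja, eoza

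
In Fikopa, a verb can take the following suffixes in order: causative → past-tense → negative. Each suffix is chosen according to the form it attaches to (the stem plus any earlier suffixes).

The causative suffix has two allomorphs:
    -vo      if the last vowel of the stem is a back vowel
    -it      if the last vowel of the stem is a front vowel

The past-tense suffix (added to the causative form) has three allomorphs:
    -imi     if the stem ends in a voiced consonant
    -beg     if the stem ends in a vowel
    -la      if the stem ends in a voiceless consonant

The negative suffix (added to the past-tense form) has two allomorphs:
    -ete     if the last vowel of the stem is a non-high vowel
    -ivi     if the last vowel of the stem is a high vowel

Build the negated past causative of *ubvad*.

*ubvad*: last vowel = /a/, a back vowel → -vo → *ubvadvo*.
The final sound of the causative form *ubvadvo* is /o/, which is a vowel, so the past-tense suffix is -beg, giving *ubvadvobeg*.
Since the last vowel of the past-tense form *ubvadvobeg* is /e/ (a non-high vowel), it takes -ete, giving *ubvadvobegete*.

ubvadvobegete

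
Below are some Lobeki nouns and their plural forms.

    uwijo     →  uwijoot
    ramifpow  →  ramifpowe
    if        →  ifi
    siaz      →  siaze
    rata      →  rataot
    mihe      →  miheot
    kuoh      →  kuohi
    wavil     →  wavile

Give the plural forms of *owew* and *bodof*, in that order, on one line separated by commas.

owewe, bodofi

The alternation tracks the final sound of the stem — -i when the stem ends in a voiceless consonant (*if*, *kuoh*); -e when the stem ends in a voiced consonant (*ramifpow*, *siaz*, *wavil*); -ot when the stem ends in a vowel (*uwijo*, *rata*, *mihe*).
Since the final sound of *owew* is /w/ (a voiced consonant), it takes -e, giving *owewe*.
*bodof*: final sound = /f/, a voiceless consonant → -i → *bodofi*.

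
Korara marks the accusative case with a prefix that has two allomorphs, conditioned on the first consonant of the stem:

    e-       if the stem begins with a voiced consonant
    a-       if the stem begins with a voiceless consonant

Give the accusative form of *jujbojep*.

*jujbojep*: first consonant = /j/, voiced → e- → *ejujbojep*.

ejujbojep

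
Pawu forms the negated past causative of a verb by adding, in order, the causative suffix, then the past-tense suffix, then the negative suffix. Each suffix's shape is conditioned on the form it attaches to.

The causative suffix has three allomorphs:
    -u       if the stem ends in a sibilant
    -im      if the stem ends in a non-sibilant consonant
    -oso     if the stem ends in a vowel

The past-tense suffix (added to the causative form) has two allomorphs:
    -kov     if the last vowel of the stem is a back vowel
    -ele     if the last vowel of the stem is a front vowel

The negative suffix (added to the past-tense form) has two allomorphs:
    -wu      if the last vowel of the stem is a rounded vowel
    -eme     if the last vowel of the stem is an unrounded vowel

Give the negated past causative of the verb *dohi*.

dohiosokovwu

The final sound of *dohi* is /i/, which is a vowel, so the causative suffix is -oso, giving *dohioso*.
The last vowel of the causative form *dohioso* is /o/, which is a back vowel, so the past-tense suffix is -kov, giving *dohiosokov*.
The past-tense form *dohiosokov*: last vowel = /o/, a rounded vowel → -wu → *dohiosokovwu*.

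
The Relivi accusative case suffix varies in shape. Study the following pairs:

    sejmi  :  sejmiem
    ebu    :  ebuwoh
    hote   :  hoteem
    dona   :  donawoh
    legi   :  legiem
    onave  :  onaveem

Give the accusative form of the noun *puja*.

The pattern is front/back vowel harmony: -em when the last vowel of the stem is a front vowel (*sejmi*, *hote*, *legi*, *onave*); -woh when the last vowel of the stem is a back vowel (*ebu*, *dona*).
*puja* — last vowel /a/ (a back vowel) → -woh → *pujawoh*.

pujawoh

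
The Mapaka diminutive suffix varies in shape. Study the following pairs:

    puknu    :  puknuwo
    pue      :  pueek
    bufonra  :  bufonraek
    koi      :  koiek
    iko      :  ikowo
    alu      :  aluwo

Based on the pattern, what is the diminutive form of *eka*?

Looking at the last vowel of each stem: -wo when the last vowel of the stem is a rounded vowel (*puknu*, *iko*, *alu*); -ek when the last vowel of the stem is an unrounded vowel (*pue*, *bufonra*, *koi*).
*eka*: last vowel = /a/, an unrounded vowel → -ek → *ekaek*.

ekaek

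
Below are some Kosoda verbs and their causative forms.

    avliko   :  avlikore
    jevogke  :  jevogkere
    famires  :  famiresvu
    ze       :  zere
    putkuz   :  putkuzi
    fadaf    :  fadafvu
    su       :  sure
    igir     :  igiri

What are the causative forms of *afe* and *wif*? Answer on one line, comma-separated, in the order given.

afere, wifvu

Looking at the final sound of each stem: -vu when the stem ends in a voiceless consonant (*famires*, *fadaf*); -i when the stem ends in a voiced consonant (*putkuz*, *igir*); -re when the stem ends in a vowel (*avliko*, *jevogke*, *ze*, *su*).
The final sound of *afe* is /e/, which is a vowel, so the suffix is -re, giving *afere*.
*wif* — final sound /f/ (a voiceless consonant) → -vu → *wifvu*.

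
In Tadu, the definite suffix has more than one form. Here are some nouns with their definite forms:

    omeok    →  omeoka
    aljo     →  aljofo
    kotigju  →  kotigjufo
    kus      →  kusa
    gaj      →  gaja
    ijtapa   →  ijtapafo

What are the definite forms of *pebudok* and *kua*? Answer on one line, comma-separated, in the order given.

pebudoka, kuafo

The suffix is conditioned by the final sound: -a when the stem ends in a consonant (*omeok*, *kus*, *gaj*); -fo when the stem ends in a vowel (*aljo*, *kotigju*, *ijtapa*).
Since the final sound of *pebudok* is /k/ (a consonant), it takes -a, giving *pebudoka*.
The final sound of *kua* is /a/, which is a vowel, so the suffix is -fo, giving *kuafo*.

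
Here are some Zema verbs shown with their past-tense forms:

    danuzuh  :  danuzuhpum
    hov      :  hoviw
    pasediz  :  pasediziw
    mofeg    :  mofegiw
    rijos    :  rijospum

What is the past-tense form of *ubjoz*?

The alternation tracks the final consonant of the stem — -pum when the stem ends in a voiceless consonant (*danuzuh*, *rijos*); -iw when the stem ends in a voiced consonant (*hov*, *pasediz*, *mofeg*).
The final consonant of *ubjoz* is /z/, which is voiced, so the suffix is -iw, giving *ubjoziw*.

ubjoziw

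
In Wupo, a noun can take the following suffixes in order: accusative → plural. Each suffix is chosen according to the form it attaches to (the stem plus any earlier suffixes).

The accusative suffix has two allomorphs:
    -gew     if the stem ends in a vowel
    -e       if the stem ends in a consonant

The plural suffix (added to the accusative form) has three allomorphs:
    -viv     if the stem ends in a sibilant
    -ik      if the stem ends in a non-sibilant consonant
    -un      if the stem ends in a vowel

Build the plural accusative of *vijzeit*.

The final sound of *vijzeit* is /t/, which is a consonant, so the accusative suffix is -e, giving *vijzeite*.
The accusative form *vijzeite* — final sound /e/ (a vowel) → -un → *vijzeiteun*.

vijzeiteun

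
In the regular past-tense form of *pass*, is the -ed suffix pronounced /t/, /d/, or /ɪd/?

The stem *pass* ends in a voiceless consonant other than /t/.
The -ed suffix is realized as /ɪd/ after /t, d/; as /t/ after other voiceless consonants; and as /d/ after other voiced sounds.
So -ed on *pass* is pronounced /t/.

/t/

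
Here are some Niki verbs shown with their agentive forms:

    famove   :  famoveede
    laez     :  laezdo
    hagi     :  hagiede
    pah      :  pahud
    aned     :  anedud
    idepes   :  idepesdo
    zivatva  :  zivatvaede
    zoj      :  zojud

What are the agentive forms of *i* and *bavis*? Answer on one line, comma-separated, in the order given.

iede, bavisdo

The alternation tracks the final sound of the stem — -do when the stem ends in a sibilant (*laez*, *idepes*); -ud when the stem ends in a non-sibilant consonant (*pah*, *aned*, *zoj*); -ede when the stem ends in a vowel (*famove*, *hagi*, *zivatva*).
Since the final sound of *i* is /i/ (a vowel), it takes -ede, giving *iede*.
Since the final sound of *bavis* is /s/ (a sibilant), it takes -do, giving *bavisdo*.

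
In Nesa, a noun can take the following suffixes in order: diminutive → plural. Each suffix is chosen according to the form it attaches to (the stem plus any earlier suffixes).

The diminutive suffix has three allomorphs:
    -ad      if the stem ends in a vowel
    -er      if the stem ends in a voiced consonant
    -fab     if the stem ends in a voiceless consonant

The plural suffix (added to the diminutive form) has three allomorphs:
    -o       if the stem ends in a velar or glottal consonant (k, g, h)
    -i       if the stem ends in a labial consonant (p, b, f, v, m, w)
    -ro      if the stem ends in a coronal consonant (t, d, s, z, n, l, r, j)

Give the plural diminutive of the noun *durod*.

duroderro

Since the final sound of *durod* is /d/ (a voiced consonant), it takes -er, giving *duroder*.
The final consonant of the diminutive form *duroder* is /r/, which is coronal, so the plural suffix is -ro, giving *duroderro*.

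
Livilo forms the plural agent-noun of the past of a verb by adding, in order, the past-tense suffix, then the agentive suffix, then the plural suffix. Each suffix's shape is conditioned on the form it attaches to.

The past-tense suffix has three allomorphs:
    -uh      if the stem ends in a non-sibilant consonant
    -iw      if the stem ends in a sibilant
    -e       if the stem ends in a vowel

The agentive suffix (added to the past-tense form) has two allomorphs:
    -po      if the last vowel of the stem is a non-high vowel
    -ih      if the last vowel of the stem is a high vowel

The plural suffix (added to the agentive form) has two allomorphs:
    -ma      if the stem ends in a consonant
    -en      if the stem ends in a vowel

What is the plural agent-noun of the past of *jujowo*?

jujowoepoen

*jujowo*: final sound = /o/, a vowel → -e → *jujowoe*.
The last vowel of the past-tense form *jujowoe* is /e/, which is a non-high vowel, so the agentive suffix is -po, giving *jujowoepo*.
The agentive form *jujowoepo* — final sound /o/ (a vowel) → -en → *jujowoepoen*.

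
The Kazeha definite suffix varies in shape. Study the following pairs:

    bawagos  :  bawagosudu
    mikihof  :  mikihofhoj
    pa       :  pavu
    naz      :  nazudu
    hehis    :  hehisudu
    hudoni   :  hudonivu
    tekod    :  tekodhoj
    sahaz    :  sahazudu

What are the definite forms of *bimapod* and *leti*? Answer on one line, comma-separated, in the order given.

The alternation tracks the final sound of the stem — -udu when the stem ends in a sibilant (*bawagos*, *naz*, *hehis*, *sahaz*); -hoj when the stem ends in a non-sibilant consonant (*mikihof*, *tekod*); -vu when the stem ends in a vowel (*pa*, *hudoni*).
*bimapod* — final sound /d/ (a non-sibilant consonant) → -hoj → *bimapodhoj*.
*leti* — final sound /i/ (a vowel) → -vu → *letivu*.

bimapodhoj, letivu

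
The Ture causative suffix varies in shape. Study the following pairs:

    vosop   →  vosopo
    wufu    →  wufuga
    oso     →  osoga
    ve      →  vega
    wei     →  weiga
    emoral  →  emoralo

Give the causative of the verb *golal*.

The alternation tracks the final sound of the stem — -o when the stem ends in a consonant (*vosop*, *emoral*); -ga when the stem ends in a vowel (*wufu*, *oso*, *ve*, *wei*).
The final sound of *golal* is /l/, which is a consonant, so the suffix is -o, giving *golalo*.

golalo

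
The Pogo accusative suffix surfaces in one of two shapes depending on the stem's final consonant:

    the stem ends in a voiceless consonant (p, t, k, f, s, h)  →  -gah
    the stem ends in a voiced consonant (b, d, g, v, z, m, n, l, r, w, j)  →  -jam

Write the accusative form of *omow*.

omowjam

*omow*: final consonant = /w/, voiced → -jam → *omowjam*.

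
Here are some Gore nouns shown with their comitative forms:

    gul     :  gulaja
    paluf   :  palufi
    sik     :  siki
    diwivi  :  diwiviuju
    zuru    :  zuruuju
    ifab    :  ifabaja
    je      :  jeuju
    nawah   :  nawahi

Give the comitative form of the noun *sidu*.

The alternation tracks the final sound of the stem — -i when the stem ends in a voiceless consonant (*paluf*, *sik*, *nawah*); -aja when the stem ends in a voiced consonant (*gul*, *ifab*); -uju when the stem ends in a vowel (*diwivi*, *zuru*, *je*).
*sidu*: final sound = /u/, a vowel → -uju → *siduuju*.

siduuju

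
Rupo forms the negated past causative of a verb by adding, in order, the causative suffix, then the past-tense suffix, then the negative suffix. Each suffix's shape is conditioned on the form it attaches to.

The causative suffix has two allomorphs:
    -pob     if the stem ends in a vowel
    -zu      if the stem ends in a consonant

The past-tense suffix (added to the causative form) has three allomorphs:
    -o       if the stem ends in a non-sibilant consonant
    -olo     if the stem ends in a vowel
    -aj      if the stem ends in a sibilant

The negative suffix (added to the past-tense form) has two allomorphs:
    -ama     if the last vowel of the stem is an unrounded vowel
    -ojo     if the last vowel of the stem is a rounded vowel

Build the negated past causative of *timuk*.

timukzuoloojo

*timuk*: final sound = /k/, a consonant → -zu → *timukzu*.
The causative form *timukzu*: final sound = /u/, a vowel → -olo → *timukzuolo*.
The last vowel of the past-tense form *timukzuolo* is /o/, which is a rounded vowel, so the negative suffix is -ojo, giving *timukzuoloojo*.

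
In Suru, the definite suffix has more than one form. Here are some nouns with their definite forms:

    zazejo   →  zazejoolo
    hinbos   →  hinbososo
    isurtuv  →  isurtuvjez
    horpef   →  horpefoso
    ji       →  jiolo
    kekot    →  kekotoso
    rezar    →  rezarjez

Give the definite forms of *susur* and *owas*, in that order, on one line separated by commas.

Looking at the final sound of each stem: -oso when the stem ends in a voiceless consonant (*hinbos*, *horpef*, *kekot*); -jez when the stem ends in a voiced consonant (*isurtuv*, *rezar*); -olo when the stem ends in a vowel (*zazejo*, *ji*).
Since the final sound of *susur* is /r/ (a voiced consonant), it takes -jez, giving *susurjez*.
*owas* — final sound /s/ (a voiceless consonant) → -oso → *owasoso*.

susurjez, owasoso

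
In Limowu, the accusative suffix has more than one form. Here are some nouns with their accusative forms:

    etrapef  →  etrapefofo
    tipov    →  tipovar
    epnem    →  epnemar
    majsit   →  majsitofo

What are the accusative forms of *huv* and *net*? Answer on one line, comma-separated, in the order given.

huvar, netofo

Looking at the final consonant of each stem: -ofo when the stem ends in a voiceless consonant (*etrapef*, *majsit*); -ar when the stem ends in a voiced consonant (*tipov*, *epnem*).
*huv*: final consonant = /v/, voiced → -ar → *huvar*.
*net*: final consonant = /t/, voiceless → -ofo → *netofo*.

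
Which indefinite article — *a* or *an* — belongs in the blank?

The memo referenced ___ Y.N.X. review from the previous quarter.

The indefinite article is chosen by the initial *sound* of the following word, not its spelling.
The initialism *Y.N.X.* is read letter by letter; the first letter, Y, is pronounced /waɪ/, which begins with a consonant sound.
So the article is *a*: The memo referenced a Y.N.X. review from the previous quarter.

a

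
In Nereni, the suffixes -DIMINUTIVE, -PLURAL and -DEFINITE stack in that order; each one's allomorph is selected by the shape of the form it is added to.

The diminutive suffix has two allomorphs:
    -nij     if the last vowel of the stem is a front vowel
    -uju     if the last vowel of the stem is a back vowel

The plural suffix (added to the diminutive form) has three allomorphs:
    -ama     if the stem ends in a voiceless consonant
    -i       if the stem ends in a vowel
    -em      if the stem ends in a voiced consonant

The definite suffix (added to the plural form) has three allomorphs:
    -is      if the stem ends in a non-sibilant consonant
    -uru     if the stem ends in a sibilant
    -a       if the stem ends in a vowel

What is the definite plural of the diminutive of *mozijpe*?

*mozijpe*: last vowel = /e/, a front vowel → -nij → *mozijpenij*.
The diminutive form *mozijpenij* — final sound /j/ (a voiced consonant) → -em → *mozijpenijem*.
Since the final sound of the plural form *mozijpenijem* is /m/ (a non-sibilant consonant), it takes -is, giving *mozijpenijemis*.

mozijpenijemis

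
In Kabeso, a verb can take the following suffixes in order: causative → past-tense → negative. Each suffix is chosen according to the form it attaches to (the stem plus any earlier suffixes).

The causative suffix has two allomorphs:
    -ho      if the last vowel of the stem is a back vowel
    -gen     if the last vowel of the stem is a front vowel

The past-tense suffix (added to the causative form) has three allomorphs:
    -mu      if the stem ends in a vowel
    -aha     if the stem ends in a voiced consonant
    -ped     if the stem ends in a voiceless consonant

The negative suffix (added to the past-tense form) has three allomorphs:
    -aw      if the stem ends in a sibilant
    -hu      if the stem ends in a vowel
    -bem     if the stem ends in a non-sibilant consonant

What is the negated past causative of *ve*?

Since the last vowel of *ve* is /e/ (a front vowel), it takes -gen, giving *vegen*.
The causative form *vegen*: final sound = /n/, a voiced consonant → -aha → *vegenaha*.
Since the final sound of the past-tense form *vegenaha* is /a/ (a vowel), it takes -hu, giving *vegenahahu*.

vegenahahu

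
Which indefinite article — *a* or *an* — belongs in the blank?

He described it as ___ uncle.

an

The indefinite article is chosen by the initial *sound* of the following word, not its spelling.
*uncle* begins with the sound /ʌ/ (u pronounced /ʌ/) — a vowel sound.
So the article is *an*: He described it as an uncle.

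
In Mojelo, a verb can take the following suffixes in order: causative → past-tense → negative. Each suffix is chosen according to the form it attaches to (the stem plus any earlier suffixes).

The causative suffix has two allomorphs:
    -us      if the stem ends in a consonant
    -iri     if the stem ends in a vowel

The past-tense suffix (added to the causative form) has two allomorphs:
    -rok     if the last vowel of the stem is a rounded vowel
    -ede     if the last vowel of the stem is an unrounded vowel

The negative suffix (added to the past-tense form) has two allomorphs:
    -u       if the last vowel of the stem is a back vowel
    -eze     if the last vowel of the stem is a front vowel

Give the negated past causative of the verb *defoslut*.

Since the final sound of *defoslut* is /t/ (a consonant), it takes -us, giving *defoslutus*.
Since the last vowel of the causative form *defoslutus* is /u/ (a rounded vowel), it takes -rok, giving *defoslutusrok*.
The last vowel of the past-tense form *defoslutusrok* is /o/, which is a back vowel, so the negative suffix is -u, giving *defoslutusroku*.

defoslutusroku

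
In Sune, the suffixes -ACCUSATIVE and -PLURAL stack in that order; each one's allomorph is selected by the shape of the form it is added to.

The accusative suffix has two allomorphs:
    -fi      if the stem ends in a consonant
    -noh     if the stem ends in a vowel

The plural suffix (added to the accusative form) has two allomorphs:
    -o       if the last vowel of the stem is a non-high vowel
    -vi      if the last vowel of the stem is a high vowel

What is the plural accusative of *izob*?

izobfivi

*izob* — final sound /b/ (a consonant) → -fi → *izobfi*.
The accusative form *izobfi*: last vowel = /i/, a high vowel → -vi → *izobfivi*.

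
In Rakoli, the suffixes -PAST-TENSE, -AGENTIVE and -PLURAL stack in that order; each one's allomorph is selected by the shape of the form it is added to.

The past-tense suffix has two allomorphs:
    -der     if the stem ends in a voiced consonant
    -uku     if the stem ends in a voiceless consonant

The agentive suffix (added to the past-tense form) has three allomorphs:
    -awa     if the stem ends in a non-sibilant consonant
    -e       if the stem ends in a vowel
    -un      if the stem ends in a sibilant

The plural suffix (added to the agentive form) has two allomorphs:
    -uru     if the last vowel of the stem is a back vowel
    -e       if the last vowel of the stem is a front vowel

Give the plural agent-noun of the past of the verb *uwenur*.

uwenurderawauru

The final consonant of *uwenur* is /r/, which is voiced, so the past-tense suffix is -der, giving *uwenurder*.
The final sound of the past-tense form *uwenurder* is /r/, which is a non-sibilant consonant, so the agentive suffix is -awa, giving *uwenurderawa*.
The agentive form *uwenurderawa* — last vowel /a/ (a back vowel) → -uru → *uwenurderawauru*.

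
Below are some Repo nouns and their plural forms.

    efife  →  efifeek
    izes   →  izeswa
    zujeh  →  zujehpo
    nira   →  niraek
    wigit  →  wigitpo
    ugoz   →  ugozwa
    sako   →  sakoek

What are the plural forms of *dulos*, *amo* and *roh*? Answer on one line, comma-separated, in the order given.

duloswa, amoek, rohpo

The suffix is conditioned by the final sound: -wa when the stem ends in a sibilant (*izes*, *ugoz*); -po when the stem ends in a non-sibilant consonant (*zujeh*, *wigit*); -ek when the stem ends in a vowel (*efife*, *nira*, *sako*).
*dulos*: final sound = /s/, a sibilant → -wa → *duloswa*.
*amo* — final sound /o/ (a vowel) → -ek → *amoek*.
Since the final sound of *roh* is /h/ (a non-sibilant consonant), it takes -po, giving *rohpo*.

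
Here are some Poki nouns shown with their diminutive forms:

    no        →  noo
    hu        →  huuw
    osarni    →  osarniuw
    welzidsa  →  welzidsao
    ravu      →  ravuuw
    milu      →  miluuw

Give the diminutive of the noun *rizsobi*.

rizsobiuw

The alternation tracks the last vowel of the stem — -uw when the last vowel of the stem is a high vowel (*hu*, *osarni*, *ravu*, *milu*); -o when the last vowel of the stem is a non-high vowel (*no*, *welzidsa*).
The last vowel of *rizsobi* is /i/, which is a high vowel, so the suffix is -uw, giving *rizsobiuw*.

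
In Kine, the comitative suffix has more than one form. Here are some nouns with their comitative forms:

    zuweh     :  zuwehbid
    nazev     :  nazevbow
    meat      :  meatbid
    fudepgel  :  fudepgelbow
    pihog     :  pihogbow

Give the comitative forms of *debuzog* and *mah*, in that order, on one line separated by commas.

debuzogbow, mahbid

The suffix is conditioned by the final consonant: -bid when the stem ends in a voiceless consonant (*zuweh*, *meat*); -bow when the stem ends in a voiced consonant (*nazev*, *fudepgel*, *pihog*).
*debuzog* — final consonant /g/ (voiced) → -bow → *debuzogbow*.
Since the final consonant of *mah* is /h/ (voiceless), it takes -bid, giving *mahbid*.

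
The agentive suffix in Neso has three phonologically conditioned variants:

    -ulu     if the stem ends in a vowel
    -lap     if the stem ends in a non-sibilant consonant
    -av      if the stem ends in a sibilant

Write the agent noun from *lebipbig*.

Since the final sound of *lebipbig* is /g/ (a non-sibilant consonant), it takes -lap, giving *lebipbiglap*.

lebipbiglap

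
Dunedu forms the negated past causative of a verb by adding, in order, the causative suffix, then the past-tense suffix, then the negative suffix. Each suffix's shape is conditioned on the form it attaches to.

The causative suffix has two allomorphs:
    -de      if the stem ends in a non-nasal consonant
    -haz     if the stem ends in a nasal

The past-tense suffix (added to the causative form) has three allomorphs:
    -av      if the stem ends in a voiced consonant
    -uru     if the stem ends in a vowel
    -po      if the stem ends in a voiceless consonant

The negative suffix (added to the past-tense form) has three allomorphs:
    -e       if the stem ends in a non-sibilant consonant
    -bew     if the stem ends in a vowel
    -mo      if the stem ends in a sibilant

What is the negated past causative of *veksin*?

veksinhazave

Since the final consonant of *veksin* is /n/ (a nasal), it takes -haz, giving *veksinhaz*.
The causative form *veksinhaz*: final sound = /z/, a voiced consonant → -av → *veksinhazav*.
The final sound of the past-tense form *veksinhazav* is /v/, which is a non-sibilant consonant, so the negative suffix is -e, giving *veksinhazave*.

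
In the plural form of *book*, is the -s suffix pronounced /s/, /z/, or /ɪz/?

The stem *book* ends in a voiceless non-sibilant consonant.
The plural suffix surfaces as /ɪz/ after sibilants, /s/ after other voiceless consonants, and /z/ after other voiced sounds.
So the plural -s on *book* is pronounced /s/.

/s/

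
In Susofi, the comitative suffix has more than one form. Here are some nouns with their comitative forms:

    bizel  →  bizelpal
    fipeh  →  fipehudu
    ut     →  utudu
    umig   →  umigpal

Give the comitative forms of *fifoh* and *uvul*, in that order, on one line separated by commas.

Looking at the final consonant of each stem: -udu when the stem ends in a voiceless consonant (*fipeh*, *ut*); -pal when the stem ends in a voiced consonant (*bizel*, *umig*).
*fifoh*: final consonant = /h/, voiceless → -udu → *fifohudu*.
Since the final consonant of *uvul* is /l/ (voiced), it takes -pal, giving *uvulpal*.

fifohudu, uvulpal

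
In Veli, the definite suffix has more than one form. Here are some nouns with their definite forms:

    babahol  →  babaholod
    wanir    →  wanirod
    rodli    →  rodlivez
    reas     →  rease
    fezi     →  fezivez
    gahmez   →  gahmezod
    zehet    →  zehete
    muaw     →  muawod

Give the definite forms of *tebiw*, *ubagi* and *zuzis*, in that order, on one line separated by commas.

tebiwod, ubagivez, zuzise

The pattern is voicing of the final sound: -e when the stem ends in a voiceless consonant (*reas*, *zehet*); -od when the stem ends in a voiced consonant (*babahol*, *wanir*, *gahmez*, *muaw*); -vez when the stem ends in a vowel (*rodli*, *fezi*).
The final sound of *tebiw* is /w/, which is a voiced consonant, so the suffix is -od, giving *tebiwod*.
*ubagi* — final sound /i/ (a vowel) → -vez → *ubagivez*.
The final sound of *zuzis* is /s/, which is a voiceless consonant, so the suffix is -e, giving *zuzise*.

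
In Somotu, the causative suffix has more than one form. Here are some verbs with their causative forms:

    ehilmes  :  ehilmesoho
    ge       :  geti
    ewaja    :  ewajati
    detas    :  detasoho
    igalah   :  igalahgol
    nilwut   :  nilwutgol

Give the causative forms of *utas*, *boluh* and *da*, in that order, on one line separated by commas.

The pattern is sibilance of the final sound: -oho when the stem ends in a sibilant (*ehilmes*, *detas*); -gol when the stem ends in a non-sibilant consonant (*igalah*, *nilwut*); -ti when the stem ends in a vowel (*ge*, *ewaja*).
The final sound of *utas* is /s/, which is a sibilant, so the suffix is -oho, giving *utasoho*.
*boluh*: final sound = /h/, a non-sibilant consonant → -gol → *boluhgol*.
*da*: final sound = /a/, a vowel → -ti → *dati*.

utasoho, boluhgol, dati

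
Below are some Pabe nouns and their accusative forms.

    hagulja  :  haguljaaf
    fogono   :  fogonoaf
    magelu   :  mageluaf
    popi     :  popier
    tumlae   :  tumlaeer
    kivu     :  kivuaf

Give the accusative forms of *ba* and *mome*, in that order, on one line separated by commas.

Looking at the last vowel of each stem: -er when the last vowel of the stem is a front vowel (*popi*, *tumlae*); -af when the last vowel of the stem is a back vowel (*hagulja*, *fogono*, *magelu*, *kivu*).
Since the last vowel of *ba* is /a/ (a back vowel), it takes -af, giving *baaf*.
Since the last vowel of *mome* is /e/ (a front vowel), it takes -er, giving *momeer*.

baaf, momeer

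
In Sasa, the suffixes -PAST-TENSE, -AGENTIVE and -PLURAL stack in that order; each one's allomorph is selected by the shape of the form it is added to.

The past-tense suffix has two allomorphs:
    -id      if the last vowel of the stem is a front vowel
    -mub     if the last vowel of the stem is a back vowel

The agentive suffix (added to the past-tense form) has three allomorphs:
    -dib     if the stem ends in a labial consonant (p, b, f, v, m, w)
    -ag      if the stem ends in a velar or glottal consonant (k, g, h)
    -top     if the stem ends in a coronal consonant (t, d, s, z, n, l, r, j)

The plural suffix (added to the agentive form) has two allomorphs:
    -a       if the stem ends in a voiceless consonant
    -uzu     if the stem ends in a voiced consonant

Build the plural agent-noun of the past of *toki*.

The last vowel of *toki* is /i/, which is a front vowel, so the past-tense suffix is -id, giving *tokiid*.
Since the final consonant of the past-tense form *tokiid* is /d/ (coronal), it takes -top, giving *tokiidtop*.
The agentive form *tokiidtop* — final consonant /p/ (voiceless) → -a → *tokiidtopa*.

tokiidtopa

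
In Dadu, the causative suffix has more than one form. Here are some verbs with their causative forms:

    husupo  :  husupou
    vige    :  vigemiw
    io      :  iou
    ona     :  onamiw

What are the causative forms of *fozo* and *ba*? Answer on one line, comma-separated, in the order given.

fozou, bamiw

Looking at the last vowel of each stem: -u when the last vowel of the stem is a rounded vowel (*husupo*, *io*); -miw when the last vowel of the stem is an unrounded vowel (*vige*, *ona*).
*fozo*: last vowel = /o/, a rounded vowel → -u → *fozou*.
The last vowel of *ba* is /a/, which is an unrounded vowel, so the suffix is -miw, giving *bamiw*.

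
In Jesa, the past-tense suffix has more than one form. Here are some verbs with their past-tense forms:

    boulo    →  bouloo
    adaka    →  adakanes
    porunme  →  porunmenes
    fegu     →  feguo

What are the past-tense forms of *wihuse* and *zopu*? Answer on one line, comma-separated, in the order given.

Looking at the last vowel of each stem: -o when the last vowel of the stem is a rounded vowel (*boulo*, *fegu*); -nes when the last vowel of the stem is an unrounded vowel (*adaka*, *porunme*).
The last vowel of *wihuse* is /e/, which is an unrounded vowel, so the suffix is -nes, giving *wihusenes*.
Since the last vowel of *zopu* is /u/ (a rounded vowel), it takes -o, giving *zopuo*.

wihusenes, zopuo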